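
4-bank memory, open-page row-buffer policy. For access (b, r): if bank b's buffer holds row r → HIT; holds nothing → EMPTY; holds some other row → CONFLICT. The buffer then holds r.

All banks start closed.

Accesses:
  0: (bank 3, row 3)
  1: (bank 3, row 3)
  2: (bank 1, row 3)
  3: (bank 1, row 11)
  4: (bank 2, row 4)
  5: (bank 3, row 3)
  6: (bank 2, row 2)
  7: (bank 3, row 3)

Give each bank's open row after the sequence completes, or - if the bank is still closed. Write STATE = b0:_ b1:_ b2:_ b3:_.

STATE = b0:- b1:11 b2:2 b3:3

step 0: bank3 None->3 [EMPTY]
step 1: bank3 3->3 [HIT]
step 2: bank1 None->3 [EMPTY]
step 3: bank1 3->11 [CONFLICT]
step 4: bank2 None->4 [EMPTY]
step 5: bank3 3->3 [HIT]
step 6: bank2 4->2 [CONFLICT]
step 7: bank3 3->3 [HIT]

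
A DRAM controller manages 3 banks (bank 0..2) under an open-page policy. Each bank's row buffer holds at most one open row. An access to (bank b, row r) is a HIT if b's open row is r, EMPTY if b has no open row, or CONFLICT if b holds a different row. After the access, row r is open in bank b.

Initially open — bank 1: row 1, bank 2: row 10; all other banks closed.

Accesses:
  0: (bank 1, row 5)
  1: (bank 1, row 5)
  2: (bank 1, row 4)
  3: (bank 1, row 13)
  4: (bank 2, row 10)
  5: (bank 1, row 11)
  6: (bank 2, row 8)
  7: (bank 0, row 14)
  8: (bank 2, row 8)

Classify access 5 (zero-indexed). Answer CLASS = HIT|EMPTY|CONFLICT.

CLASS = CONFLICT

#0 (1,5) C  (was 1)
#1 (1,5) H  (was 5)
#2 (1,4) C  (was 5)
#3 (1,13) C  (was 4)
#4 (2,10) H  (was 10)
#5 (1,11) C  (was 13)
#6 (2,8) C  (was 10)
#7 (0,14) E
#8 (2,8) H  (was 8)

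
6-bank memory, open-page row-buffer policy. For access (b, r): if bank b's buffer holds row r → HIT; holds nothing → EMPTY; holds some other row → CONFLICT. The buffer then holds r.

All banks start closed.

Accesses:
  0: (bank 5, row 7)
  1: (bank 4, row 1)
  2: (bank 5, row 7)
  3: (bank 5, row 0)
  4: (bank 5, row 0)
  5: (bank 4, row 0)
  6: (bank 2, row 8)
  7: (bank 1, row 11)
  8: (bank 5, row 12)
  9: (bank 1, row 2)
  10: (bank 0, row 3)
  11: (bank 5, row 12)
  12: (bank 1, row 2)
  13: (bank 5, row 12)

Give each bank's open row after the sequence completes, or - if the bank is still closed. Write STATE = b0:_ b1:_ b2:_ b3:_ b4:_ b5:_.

STATE = b0:3 b1:2 b2:8 b3:- b4:0 b5:12

0: bank 5 row 7 — prev None → EMPTY
1: bank 4 row 1 — prev None → EMPTY
2: bank 5 row 7 — prev 7 → HIT
3: bank 5 row 0 — prev 7 → CONFLICT
4: bank 5 row 0 — prev 0 → HIT
5: bank 4 row 0 — prev 1 → CONFLICT
6: bank 2 row 8 — prev None → EMPTY
7: bank 1 row 11 — prev None → EMPTY
8: bank 5 row 12 — prev 0 → CONFLICT
9: bank 1 row 2 — prev 11 → CONFLICT
10: bank 0 row 3 — prev None → EMPTY
11: bank 5 row 12 — prev 12 → HIT
12: bank 1 row 2 — prev 2 → HIT
13: bank 5 row 12 — prev 12 → HIT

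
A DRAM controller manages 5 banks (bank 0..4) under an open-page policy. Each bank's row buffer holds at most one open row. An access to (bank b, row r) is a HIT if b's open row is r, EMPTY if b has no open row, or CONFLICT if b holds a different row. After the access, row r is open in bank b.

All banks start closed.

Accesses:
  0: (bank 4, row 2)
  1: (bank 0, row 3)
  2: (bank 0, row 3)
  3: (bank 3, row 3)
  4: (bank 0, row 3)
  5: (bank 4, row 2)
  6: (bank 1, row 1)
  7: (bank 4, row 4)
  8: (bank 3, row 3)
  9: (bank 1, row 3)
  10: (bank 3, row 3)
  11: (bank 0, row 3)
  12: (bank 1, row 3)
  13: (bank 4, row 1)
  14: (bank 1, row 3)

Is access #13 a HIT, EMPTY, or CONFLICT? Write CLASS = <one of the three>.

CLASS = CONFLICT

  [0] b4 r2: no row ⇒ E
  [1] b0 r3: no row ⇒ E
  [2] b0 r3: had r3 ⇒ H
  [3] b3 r3: no row ⇒ E
  [4] b0 r3: had r3 ⇒ H
  [5] b4 r2: had r2 ⇒ H
  [6] b1 r1: no row ⇒ E
  [7] b4 r4: had r2 ⇒ C
  [8] b3 r3: had r3 ⇒ H
  [9] b1 r3: had r1 ⇒ C
  [10] b3 r3: had r3 ⇒ H
  [11] b0 r3: had r3 ⇒ H
  [12] b1 r3: had r3 ⇒ H
  [13] b4 r1: had r4 ⇒ C
  [14] b1 r3: had r3 ⇒ H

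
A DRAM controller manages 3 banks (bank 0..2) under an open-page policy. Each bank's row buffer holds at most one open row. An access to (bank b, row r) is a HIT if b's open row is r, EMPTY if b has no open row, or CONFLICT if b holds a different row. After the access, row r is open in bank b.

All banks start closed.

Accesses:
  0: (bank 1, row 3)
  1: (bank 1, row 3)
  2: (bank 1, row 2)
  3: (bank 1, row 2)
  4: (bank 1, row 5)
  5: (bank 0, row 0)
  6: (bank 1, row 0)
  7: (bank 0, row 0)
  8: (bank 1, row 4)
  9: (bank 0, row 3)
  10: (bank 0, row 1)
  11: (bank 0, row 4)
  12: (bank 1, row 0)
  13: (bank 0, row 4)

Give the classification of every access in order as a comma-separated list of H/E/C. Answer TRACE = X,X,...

0: bank 1 row 3 — prev None → EMPTY
1: bank 1 row 3 — prev 3 → HIT
2: bank 1 row 2 — prev 3 → CONFLICT
3: bank 1 row 2 — prev 2 → HIT
4: bank 1 row 5 — prev 2 → CONFLICT
5: bank 0 row 0 — prev None → EMPTY
6: bank 1 row 0 — prev 5 → CONFLICT
7: bank 0 row 0 — prev 0 → HIT
8: bank 1 row 4 — prev 0 → CONFLICT
9: bank 0 row 3 — prev 0 → CONFLICT
10: bank 0 row 1 — prev 3 → CONFLICT
11: bank 0 row 4 — prev 1 → CONFLICT
12: bank 1 row 0 — prev 4 → CONFLICT
13: bank 0 row 4 — prev 4 → HIT

TRACE = E,H,C,H,C,E,C,H,C,C,C,C,C,H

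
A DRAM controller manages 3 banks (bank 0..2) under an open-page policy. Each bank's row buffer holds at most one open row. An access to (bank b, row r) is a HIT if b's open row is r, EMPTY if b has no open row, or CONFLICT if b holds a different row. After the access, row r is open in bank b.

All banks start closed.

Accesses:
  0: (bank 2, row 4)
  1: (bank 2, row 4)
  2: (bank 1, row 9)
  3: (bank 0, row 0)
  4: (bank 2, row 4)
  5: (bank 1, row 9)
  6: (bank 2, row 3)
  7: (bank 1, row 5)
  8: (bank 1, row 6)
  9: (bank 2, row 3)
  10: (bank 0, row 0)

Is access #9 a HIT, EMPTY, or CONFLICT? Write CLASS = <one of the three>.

CLASS = HIT

  [0] b2 r4: no row ⇒ E
  [1] b2 r4: had r4 ⇒ H
  [2] b1 r9: no row ⇒ E
  [3] b0 r0: no row ⇒ E
  [4] b2 r4: had r4 ⇒ H
  [5] b1 r9: had r9 ⇒ H
  [6] b2 r3: had r4 ⇒ C
  [7] b1 r5: had r9 ⇒ C
  [8] b1 r6: had r5 ⇒ C
  [9] b2 r3: had r3 ⇒ H
  [10] b0 r0: had r0 ⇒ H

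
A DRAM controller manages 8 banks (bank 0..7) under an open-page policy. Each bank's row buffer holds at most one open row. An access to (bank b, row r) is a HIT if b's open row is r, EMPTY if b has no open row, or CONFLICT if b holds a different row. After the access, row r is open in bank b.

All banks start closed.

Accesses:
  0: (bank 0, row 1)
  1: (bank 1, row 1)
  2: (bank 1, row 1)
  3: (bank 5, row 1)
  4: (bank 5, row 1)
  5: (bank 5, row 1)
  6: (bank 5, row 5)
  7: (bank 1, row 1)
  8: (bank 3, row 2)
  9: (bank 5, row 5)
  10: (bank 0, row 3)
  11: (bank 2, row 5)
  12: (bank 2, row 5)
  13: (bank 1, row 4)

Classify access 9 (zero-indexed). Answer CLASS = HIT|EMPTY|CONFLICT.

  [0] b0 r1: no row ⇒ E
  [1] b1 r1: no row ⇒ E
  [2] b1 r1: had r1 ⇒ H
  [3] b5 r1: no row ⇒ E
  [4] b5 r1: had r1 ⇒ H
  [5] b5 r1: had r1 ⇒ H
  [6] b5 r5: had r1 ⇒ C
  [7] b1 r1: had r1 ⇒ H
  [8] b3 r2: no row ⇒ E
  [9] b5 r5: had r5 ⇒ H
  [10] b0 r3: had r1 ⇒ C
  [11] b2 r5: no row ⇒ E
  [12] b2 r5: had r5 ⇒ H
  [13] b1 r4: had r1 ⇒ C

CLASS = HIT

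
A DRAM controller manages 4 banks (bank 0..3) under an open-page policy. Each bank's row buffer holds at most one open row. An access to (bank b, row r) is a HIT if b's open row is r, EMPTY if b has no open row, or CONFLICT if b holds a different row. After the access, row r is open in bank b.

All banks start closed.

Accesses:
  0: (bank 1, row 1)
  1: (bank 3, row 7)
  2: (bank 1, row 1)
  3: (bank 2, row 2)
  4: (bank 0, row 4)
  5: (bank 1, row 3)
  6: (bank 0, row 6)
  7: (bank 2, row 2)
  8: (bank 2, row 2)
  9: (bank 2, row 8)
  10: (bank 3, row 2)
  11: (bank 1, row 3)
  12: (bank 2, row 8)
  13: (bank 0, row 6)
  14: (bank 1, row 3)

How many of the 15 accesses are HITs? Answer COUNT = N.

#0 (1,1) E
#1 (3,7) E
#2 (1,1) H  (was 1)
#3 (2,2) E
#4 (0,4) E
#5 (1,3) C  (was 1)
#6 (0,6) C  (was 4)
#7 (2,2) H  (was 2)
#8 (2,2) H  (was 2)
#9 (2,8) C  (was 2)
#10 (3,2) C  (was 7)
#11 (1,3) H  (was 3)
#12 (2,8) H  (was 8)
#13 (0,6) H  (was 6)
#14 (1,3) H  (was 3)

COUNT = 7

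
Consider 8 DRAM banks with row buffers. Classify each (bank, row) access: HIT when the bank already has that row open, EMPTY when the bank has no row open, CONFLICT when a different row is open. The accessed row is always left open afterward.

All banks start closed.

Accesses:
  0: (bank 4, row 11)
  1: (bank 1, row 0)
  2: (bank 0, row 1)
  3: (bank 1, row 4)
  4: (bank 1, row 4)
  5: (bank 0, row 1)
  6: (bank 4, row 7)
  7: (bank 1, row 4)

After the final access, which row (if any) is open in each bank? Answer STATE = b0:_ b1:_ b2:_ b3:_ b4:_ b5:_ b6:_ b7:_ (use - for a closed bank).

STATE = b0:1 b1:4 b2:- b3:- b4:7 b5:- b6:- b7:-

#0 (4,11) E
#1 (1,0) E
#2 (0,1) E
#3 (1,4) C  (was 0)
#4 (1,4) H  (was 4)
#5 (0,1) H  (was 1)
#6 (4,7) C  (was 11)
#7 (1,4) H  (was 4)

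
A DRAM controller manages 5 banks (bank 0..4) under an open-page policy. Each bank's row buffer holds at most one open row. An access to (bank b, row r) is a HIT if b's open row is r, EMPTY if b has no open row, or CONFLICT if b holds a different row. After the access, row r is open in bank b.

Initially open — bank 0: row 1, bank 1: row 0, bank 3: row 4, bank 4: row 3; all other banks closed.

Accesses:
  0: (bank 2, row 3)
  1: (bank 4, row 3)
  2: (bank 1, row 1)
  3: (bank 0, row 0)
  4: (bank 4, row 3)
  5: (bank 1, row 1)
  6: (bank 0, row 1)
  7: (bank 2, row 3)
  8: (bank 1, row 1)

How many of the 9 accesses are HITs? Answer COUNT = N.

  [0] b2 r3: no row ⇒ E
  [1] b4 r3: had r3 ⇒ H
  [2] b1 r1: had r0 ⇒ C
  [3] b0 r0: had r1 ⇒ C
  [4] b4 r3: had r3 ⇒ H
  [5] b1 r1: had r1 ⇒ H
  [6] b0 r1: had r0 ⇒ C
  [7] b2 r3: had r3 ⇒ H
  [8] b1 r1: had r1 ⇒ H

COUNT = 5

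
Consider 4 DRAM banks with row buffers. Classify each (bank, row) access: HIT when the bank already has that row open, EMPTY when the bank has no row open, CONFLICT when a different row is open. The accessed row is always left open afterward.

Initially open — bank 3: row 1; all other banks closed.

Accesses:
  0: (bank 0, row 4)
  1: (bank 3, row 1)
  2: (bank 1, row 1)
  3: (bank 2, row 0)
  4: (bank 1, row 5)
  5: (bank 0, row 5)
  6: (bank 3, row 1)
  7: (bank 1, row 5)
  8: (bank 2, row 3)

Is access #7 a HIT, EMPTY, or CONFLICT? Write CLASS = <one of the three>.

  [0] b0 r4: no row ⇒ E
  [1] b3 r1: had r1 ⇒ H
  [2] b1 r1: no row ⇒ E
  [3] b2 r0: no row ⇒ E
  [4] b1 r5: had r1 ⇒ C
  [5] b0 r5: had r4 ⇒ C
  [6] b3 r1: had r1 ⇒ H
  [7] b1 r5: had r5 ⇒ H
  [8] b2 r3: had r0 ⇒ C

CLASS = HIT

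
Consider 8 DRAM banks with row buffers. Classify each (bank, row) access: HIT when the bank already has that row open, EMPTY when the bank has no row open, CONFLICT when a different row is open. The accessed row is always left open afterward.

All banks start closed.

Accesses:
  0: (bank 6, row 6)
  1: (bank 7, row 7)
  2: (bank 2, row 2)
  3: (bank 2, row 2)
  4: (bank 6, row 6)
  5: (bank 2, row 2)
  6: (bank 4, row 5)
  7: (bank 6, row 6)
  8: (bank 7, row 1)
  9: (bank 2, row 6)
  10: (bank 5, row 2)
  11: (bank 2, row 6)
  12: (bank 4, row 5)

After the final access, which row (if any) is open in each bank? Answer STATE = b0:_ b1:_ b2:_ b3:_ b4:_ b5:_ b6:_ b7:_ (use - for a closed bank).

STATE = b0:- b1:- b2:6 b3:- b4:5 b5:2 b6:6 b7:1

#0 (6,6) E
#1 (7,7) E
#2 (2,2) E
#3 (2,2) H  (was 2)
#4 (6,6) H  (was 6)
#5 (2,2) H  (was 2)
#6 (4,5) E
#7 (6,6) H  (was 6)
#8 (7,1) C  (was 7)
#9 (2,6) C  (was 2)
#10 (5,2) E
#11 (2,6) H  (was 6)
#12 (4,5) H  (was 5)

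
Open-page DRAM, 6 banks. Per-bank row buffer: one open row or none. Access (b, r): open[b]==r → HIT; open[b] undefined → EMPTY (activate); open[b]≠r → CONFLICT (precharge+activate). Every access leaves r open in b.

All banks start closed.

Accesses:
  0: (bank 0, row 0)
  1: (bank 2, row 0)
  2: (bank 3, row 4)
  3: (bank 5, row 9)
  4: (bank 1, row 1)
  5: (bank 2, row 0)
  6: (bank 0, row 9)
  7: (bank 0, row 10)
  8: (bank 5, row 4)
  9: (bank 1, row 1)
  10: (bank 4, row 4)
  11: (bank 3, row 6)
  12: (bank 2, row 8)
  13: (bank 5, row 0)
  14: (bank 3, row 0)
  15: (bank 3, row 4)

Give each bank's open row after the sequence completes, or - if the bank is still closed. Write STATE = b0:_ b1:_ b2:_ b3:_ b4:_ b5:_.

0: bank 0 row 0 — prev None → EMPTY
1: bank 2 row 0 — prev None → EMPTY
2: bank 3 row 4 — prev None → EMPTY
3: bank 5 row 9 — prev None → EMPTY
4: bank 1 row 1 — prev None → EMPTY
5: bank 2 row 0 — prev 0 → HIT
6: bank 0 row 9 — prev 0 → CONFLICT
7: bank 0 row 10 — prev 9 → CONFLICT
8: bank 5 row 4 — prev 9 → CONFLICT
9: bank 1 row 1 — prev 1 → HIT
10: bank 4 row 4 — prev None → EMPTY
11: bank 3 row 6 — prev 4 → CONFLICT
12: bank 2 row 8 — prev 0 → CONFLICT
13: bank 5 row 0 — prev 4 → CONFLICT
14: bank 3 row 0 — prev 6 → CONFLICT
15: bank 3 row 4 — prev 0 → CONFLICT

STATE = b0:10 b1:1 b2:8 b3:4 b4:4 b5:0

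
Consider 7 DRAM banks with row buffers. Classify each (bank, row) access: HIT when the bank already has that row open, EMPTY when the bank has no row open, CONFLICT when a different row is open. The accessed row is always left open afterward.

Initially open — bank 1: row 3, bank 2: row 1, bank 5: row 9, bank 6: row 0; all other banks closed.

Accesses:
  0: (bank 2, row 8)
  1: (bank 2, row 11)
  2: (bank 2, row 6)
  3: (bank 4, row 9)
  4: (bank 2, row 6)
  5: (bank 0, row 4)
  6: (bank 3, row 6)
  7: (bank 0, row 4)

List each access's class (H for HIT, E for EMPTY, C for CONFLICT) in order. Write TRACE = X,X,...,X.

TRACE = C,C,C,E,H,E,E,H

0: bank 2 row 8 — prev 1 → CONFLICT
1: bank 2 row 11 — prev 8 → CONFLICT
2: bank 2 row 6 — prev 11 → CONFLICT
3: bank 4 row 9 — prev None → EMPTY
4: bank 2 row 6 — prev 6 → HIT
5: bank 0 row 4 — prev None → EMPTY
6: bank 3 row 6 — prev None → EMPTY
7: bank 0 row 4 — prev 4 → HIT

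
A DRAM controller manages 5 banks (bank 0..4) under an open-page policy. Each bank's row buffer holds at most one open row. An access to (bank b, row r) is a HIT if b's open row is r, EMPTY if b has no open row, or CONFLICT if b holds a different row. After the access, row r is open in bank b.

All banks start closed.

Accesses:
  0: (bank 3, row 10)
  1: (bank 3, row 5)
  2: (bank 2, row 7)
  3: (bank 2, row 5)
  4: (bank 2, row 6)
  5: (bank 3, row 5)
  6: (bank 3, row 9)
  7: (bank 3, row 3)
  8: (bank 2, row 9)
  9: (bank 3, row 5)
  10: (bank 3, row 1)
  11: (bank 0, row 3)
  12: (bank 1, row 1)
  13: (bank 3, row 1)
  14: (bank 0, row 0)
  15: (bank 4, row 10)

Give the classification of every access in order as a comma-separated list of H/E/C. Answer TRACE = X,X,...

0: bank 3 row 10 — prev None → EMPTY
1: bank 3 row 5 — prev 10 → CONFLICT
2: bank 2 row 7 — prev None → EMPTY
3: bank 2 row 5 — prev 7 → CONFLICT
4: bank 2 row 6 — prev 5 → CONFLICT
5: bank 3 row 5 — prev 5 → HIT
6: bank 3 row 9 — prev 5 → CONFLICT
7: bank 3 row 3 — prev 9 → CONFLICT
8: bank 2 row 9 — prev 6 → CONFLICT
9: bank 3 row 5 — prev 3 → CONFLICT
10: bank 3 row 1 — prev 5 → CONFLICT
11: bank 0 row 3 — prev None → EMPTY
12: bank 1 row 1 — prev None → EMPTY
13: bank 3 row 1 — prev 1 → HIT
14: bank 0 row 0 — prev 3 → CONFLICT
15: bank 4 row 10 — prev None → EMPTY

TRACE = E,C,E,C,C,H,C,C,C,C,C,E,E,H,C,E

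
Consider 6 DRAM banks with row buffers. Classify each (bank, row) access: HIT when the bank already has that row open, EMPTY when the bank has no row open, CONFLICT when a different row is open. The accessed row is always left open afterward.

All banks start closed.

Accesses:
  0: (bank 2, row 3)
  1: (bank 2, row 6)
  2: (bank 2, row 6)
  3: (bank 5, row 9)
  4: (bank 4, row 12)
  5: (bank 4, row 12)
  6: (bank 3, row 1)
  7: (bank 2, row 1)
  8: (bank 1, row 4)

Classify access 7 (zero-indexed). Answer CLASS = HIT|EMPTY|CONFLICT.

CLASS = CONFLICT

#0 (2,3) E
#1 (2,6) C  (was 3)
#2 (2,6) H  (was 6)
#3 (5,9) E
#4 (4,12) E
#5 (4,12) H  (was 12)
#6 (3,1) E
#7 (2,1) C  (was 6)
#8 (1,4) E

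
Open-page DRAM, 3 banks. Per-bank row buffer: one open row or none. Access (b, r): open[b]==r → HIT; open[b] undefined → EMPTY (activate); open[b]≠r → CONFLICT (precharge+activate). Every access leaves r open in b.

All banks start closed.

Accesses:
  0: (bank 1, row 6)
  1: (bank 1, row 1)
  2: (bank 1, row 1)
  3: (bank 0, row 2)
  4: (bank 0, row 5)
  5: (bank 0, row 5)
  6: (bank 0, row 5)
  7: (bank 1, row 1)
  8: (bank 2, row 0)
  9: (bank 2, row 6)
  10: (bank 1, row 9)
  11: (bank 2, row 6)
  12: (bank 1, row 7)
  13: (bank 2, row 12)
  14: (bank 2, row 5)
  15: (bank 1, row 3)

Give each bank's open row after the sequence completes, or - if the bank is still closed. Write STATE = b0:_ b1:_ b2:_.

#0 (1,6) E
#1 (1,1) C  (was 6)
#2 (1,1) H  (was 1)
#3 (0,2) E
#4 (0,5) C  (was 2)
#5 (0,5) H  (was 5)
#6 (0,5) H  (was 5)
#7 (1,1) H  (was 1)
#8 (2,0) E
#9 (2,6) C  (was 0)
#10 (1,9) C  (was 1)
#11 (2,6) H  (was 6)
#12 (1,7) C  (was 9)
#13 (2,12) C  (was 6)
#14 (2,5) C  (was 12)
#15 (1,3) C  (was 7)

STATE = b0:5 b1:3 b2:5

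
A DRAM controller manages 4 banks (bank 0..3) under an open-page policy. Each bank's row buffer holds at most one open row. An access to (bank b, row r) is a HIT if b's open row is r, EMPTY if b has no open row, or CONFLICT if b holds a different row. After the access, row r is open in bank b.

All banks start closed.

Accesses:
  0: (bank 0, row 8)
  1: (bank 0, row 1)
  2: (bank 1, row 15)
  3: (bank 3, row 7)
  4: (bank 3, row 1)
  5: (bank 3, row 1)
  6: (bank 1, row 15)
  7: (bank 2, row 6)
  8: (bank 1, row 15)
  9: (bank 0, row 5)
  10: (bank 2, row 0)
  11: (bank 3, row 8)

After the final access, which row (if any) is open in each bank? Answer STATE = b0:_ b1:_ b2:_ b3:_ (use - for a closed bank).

STATE = b0:5 b1:15 b2:0 b3:8

  [0] b0 r8: no row ⇒ E
  [1] b0 r1: had r8 ⇒ C
  [2] b1 r15: no row ⇒ E
  [3] b3 r7: no row ⇒ E
  [4] b3 r1: had r7 ⇒ C
  [5] b3 r1: had r1 ⇒ H
  [6] b1 r15: had r15 ⇒ H
  [7] b2 r6: no row ⇒ E
  [8] b1 r15: had r15 ⇒ H
  [9] b0 r5: had r1 ⇒ C
  [10] b2 r0: had r6 ⇒ C
  [11] b3 r8: had r1 ⇒ C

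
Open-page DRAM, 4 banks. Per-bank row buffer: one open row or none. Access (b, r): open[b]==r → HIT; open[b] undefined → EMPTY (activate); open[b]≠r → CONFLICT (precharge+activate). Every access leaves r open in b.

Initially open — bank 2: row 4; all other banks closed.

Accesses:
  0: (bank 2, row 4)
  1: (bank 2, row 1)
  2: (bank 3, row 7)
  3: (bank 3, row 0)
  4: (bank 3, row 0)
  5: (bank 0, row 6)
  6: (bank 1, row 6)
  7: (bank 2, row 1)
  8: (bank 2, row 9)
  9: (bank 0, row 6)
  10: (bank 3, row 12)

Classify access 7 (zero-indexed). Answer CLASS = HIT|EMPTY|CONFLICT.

CLASS = HIT

0: bank 2 row 4 — prev 4 → HIT
1: bank 2 row 1 — prev 4 → CONFLICT
2: bank 3 row 7 — prev None → EMPTY
3: bank 3 row 0 — prev 7 → CONFLICT
4: bank 3 row 0 — prev 0 → HIT
5: bank 0 row 6 — prev None → EMPTY
6: bank 1 row 6 — prev None → EMPTY
7: bank 2 row 1 — prev 1 → HIT
8: bank 2 row 9 — prev 1 → CONFLICT
9: bank 0 row 6 — prev 6 → HIT
10: bank 3 row 12 — prev 0 → CONFLICT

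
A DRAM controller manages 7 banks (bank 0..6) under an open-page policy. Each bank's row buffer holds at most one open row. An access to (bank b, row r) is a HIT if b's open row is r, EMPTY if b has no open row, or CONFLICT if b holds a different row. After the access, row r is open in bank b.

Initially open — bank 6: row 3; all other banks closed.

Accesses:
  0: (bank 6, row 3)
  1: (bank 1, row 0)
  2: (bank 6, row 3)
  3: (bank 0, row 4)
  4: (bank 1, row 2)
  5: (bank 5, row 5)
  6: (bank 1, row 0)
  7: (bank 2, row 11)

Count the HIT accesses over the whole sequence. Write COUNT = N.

0: bank 6 row 3 — prev 3 → HIT
1: bank 1 row 0 — prev None → EMPTY
2: bank 6 row 3 — prev 3 → HIT
3: bank 0 row 4 — prev None → EMPTY
4: bank 1 row 2 — prev 0 → CONFLICT
5: bank 5 row 5 — prev None → EMPTY
6: bank 1 row 0 — prev 2 → CONFLICT
7: bank 2 row 11 — prev None → EMPTY

COUNT = 2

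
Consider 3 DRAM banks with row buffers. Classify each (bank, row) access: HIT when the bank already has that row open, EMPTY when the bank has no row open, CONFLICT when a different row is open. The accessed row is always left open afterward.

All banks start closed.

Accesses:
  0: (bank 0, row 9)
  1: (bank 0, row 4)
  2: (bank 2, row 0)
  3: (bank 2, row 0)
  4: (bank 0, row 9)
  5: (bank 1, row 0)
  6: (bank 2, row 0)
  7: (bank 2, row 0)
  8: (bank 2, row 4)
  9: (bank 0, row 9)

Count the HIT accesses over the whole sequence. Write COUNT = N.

step 0: bank0 None->9 [EMPTY]
step 1: bank0 9->4 [CONFLICT]
step 2: bank2 None->0 [EMPTY]
step 3: bank2 0->0 [HIT]
step 4: bank0 4->9 [CONFLICT]
step 5: bank1 None->0 [EMPTY]
step 6: bank2 0->0 [HIT]
step 7: bank2 0->0 [HIT]
step 8: bank2 0->4 [CONFLICT]
step 9: bank0 9->9 [HIT]

COUNT = 4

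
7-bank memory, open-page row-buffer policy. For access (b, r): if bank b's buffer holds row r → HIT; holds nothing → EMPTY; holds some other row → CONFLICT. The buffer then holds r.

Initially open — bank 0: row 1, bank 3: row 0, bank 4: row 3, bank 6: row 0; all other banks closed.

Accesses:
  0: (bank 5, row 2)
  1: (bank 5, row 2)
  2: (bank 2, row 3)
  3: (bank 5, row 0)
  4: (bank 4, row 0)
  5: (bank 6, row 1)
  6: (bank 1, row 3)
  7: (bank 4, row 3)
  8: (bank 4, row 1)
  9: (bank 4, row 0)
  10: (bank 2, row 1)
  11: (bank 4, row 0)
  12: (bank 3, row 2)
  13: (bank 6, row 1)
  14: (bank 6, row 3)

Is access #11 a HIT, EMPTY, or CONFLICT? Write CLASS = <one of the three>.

step 0: bank5 None->2 [EMPTY]
step 1: bank5 2->2 [HIT]
step 2: bank2 None->3 [EMPTY]
step 3: bank5 2->0 [CONFLICT]
step 4: bank4 3->0 [CONFLICT]
step 5: bank6 0->1 [CONFLICT]
step 6: bank1 None->3 [EMPTY]
step 7: bank4 0->3 [CONFLICT]
step 8: bank4 3->1 [CONFLICT]
step 9: bank4 1->0 [CONFLICT]
step 10: bank2 3->1 [CONFLICT]
step 11: bank4 0->0 [HIT]
step 12: bank3 0->2 [CONFLICT]
step 13: bank6 1->1 [HIT]
step 14: bank6 1->3 [CONFLICT]

CLASS = HIT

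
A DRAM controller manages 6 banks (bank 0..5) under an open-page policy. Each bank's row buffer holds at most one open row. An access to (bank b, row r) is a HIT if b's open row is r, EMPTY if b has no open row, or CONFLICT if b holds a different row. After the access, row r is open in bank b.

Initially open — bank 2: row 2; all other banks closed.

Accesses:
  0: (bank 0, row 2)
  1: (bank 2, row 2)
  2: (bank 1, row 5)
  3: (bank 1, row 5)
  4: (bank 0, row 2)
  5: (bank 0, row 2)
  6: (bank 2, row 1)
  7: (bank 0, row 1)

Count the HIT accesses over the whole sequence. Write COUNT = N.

COUNT = 4

0: bank 0 row 2 — prev None → EMPTY
1: bank 2 row 2 — prev 2 → HIT
2: bank 1 row 5 — prev None → EMPTY
3: bank 1 row 5 — prev 5 → HIT
4: bank 0 row 2 — prev 2 → HIT
5: bank 0 row 2 — prev 2 → HIT
6: bank 2 row 1 — prev 2 → CONFLICT
7: bank 0 row 1 — prev 2 → CONFLICT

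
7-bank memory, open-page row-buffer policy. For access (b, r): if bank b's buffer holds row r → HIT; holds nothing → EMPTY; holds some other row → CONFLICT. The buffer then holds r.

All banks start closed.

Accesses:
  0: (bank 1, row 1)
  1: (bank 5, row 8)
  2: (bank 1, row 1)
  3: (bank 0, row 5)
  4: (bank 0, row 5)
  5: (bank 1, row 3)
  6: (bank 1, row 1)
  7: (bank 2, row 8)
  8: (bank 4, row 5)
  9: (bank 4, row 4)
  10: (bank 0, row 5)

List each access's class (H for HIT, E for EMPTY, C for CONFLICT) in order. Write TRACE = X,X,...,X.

TRACE = E,E,H,E,H,C,C,E,E,C,H

  [0] b1 r1: no row ⇒ E
  [1] b5 r8: no row ⇒ E
  [2] b1 r1: had r1 ⇒ H
  [3] b0 r5: no row ⇒ E
  [4] b0 r5: had r5 ⇒ H
  [5] b1 r3: had r1 ⇒ C
  [6] b1 r1: had r3 ⇒ C
  [7] b2 r8: no row ⇒ E
  [8] b4 r5: no row ⇒ E
  [9] b4 r4: had r5 ⇒ C
  [10] b0 r5: had r5 ⇒ H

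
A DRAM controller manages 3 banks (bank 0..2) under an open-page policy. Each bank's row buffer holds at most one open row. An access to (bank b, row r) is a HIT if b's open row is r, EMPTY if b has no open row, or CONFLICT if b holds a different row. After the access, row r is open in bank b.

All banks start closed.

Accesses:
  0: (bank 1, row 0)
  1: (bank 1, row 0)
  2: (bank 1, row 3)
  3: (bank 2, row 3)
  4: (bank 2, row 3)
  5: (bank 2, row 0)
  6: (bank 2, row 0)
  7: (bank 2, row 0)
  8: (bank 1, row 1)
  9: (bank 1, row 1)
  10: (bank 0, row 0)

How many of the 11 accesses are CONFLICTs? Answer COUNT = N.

COUNT = 3

  [0] b1 r0: no row ⇒ E
  [1] b1 r0: had r0 ⇒ H
  [2] b1 r3: had r0 ⇒ C
  [3] b2 r3: no row ⇒ E
  [4] b2 r3: had r3 ⇒ H
  [5] b2 r0: had r3 ⇒ C
  [6] b2 r0: had r0 ⇒ H
  [7] b2 r0: had r0 ⇒ H
  [8] b1 r1: had r3 ⇒ C
  [9] b1 r1: had r1 ⇒ H
  [10] b0 r0: no row ⇒ E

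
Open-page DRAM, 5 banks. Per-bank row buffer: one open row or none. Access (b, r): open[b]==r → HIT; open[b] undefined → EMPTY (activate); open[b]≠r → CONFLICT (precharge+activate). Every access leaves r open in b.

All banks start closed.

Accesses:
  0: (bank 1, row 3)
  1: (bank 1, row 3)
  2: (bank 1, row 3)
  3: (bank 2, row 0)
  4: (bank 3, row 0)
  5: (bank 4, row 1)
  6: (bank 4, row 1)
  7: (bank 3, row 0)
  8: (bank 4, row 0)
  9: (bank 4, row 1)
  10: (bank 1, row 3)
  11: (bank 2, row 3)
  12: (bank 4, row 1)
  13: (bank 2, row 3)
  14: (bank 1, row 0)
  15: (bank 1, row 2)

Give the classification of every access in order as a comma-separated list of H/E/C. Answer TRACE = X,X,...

TRACE = E,H,H,E,E,E,H,H,C,C,H,C,H,H,C,C

  [0] b1 r3: no row ⇒ E
  [1] b1 r3: had r3 ⇒ H
  [2] b1 r3: had r3 ⇒ H
  [3] b2 r0: no row ⇒ E
  [4] b3 r0: no row ⇒ E
  [5] b4 r1: no row ⇒ E
  [6] b4 r1: had r1 ⇒ H
  [7] b3 r0: had r0 ⇒ H
  [8] b4 r0: had r1 ⇒ C
  [9] b4 r1: had r0 ⇒ C
  [10] b1 r3: had r3 ⇒ H
  [11] b2 r3: had r0 ⇒ C
  [12] b4 r1: had r1 ⇒ H
  [13] b2 r3: had r3 ⇒ H
  [14] b1 r0: had r3 ⇒ C
  [15] b1 r2: had r0 ⇒ C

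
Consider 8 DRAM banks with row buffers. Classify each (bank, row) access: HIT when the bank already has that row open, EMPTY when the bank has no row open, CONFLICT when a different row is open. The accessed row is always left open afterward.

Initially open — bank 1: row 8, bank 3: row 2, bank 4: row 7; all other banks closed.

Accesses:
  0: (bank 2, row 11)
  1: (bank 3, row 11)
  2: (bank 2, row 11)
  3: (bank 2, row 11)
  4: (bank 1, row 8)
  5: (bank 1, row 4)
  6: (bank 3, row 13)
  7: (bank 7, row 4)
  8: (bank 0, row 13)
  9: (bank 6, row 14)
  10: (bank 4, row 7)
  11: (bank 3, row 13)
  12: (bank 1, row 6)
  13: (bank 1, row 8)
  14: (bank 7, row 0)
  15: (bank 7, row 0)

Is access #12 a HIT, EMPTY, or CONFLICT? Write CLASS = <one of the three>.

step 0: bank2 None->11 [EMPTY]
step 1: bank3 2->11 [CONFLICT]
step 2: bank2 11->11 [HIT]
step 3: bank2 11->11 [HIT]
step 4: bank1 8->8 [HIT]
step 5: bank1 8->4 [CONFLICT]
step 6: bank3 11->13 [CONFLICT]
step 7: bank7 None->4 [EMPTY]
step 8: bank0 None->13 [EMPTY]
step 9: bank6 None->14 [EMPTY]
step 10: bank4 7->7 [HIT]
step 11: bank3 13->13 [HIT]
step 12: bank1 4->6 [CONFLICT]
step 13: bank1 6->8 [CONFLICT]
step 14: bank7 4->0 [CONFLICT]
step 15: bank7 0->0 [HIT]

CLASS = CONFLICT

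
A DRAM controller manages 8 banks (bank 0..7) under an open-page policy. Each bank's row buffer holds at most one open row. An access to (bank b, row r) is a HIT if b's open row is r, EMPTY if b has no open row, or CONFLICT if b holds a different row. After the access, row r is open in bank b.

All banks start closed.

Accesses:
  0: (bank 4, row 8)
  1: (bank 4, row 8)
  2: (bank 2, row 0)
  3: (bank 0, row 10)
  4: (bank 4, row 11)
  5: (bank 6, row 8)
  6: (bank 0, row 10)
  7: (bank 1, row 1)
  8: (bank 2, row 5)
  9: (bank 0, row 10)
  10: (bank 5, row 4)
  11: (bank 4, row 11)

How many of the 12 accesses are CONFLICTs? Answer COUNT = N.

step 0: bank4 None->8 [EMPTY]
step 1: bank4 8->8 [HIT]
step 2: bank2 None->0 [EMPTY]
step 3: bank0 None->10 [EMPTY]
step 4: bank4 8->11 [CONFLICT]
step 5: bank6 None->8 [EMPTY]
step 6: bank0 10->10 [HIT]
step 7: bank1 None->1 [EMPTY]
step 8: bank2 0->5 [CONFLICT]
step 9: bank0 10->10 [HIT]
step 10: bank5 None->4 [EMPTY]
step 11: bank4 11->11 [HIT]

COUNT = 2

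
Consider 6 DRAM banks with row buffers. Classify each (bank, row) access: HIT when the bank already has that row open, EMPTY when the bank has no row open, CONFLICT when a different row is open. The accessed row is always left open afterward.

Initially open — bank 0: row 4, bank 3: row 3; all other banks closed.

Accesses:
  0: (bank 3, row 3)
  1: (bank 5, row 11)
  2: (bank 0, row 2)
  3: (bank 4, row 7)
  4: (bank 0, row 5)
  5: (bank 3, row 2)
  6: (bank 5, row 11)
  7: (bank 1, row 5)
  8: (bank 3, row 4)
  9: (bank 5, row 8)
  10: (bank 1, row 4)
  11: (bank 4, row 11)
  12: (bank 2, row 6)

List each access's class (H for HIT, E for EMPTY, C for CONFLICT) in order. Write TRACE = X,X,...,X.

step 0: bank3 3->3 [HIT]
step 1: bank5 None->11 [EMPTY]
step 2: bank0 4->2 [CONFLICT]
step 3: bank4 None->7 [EMPTY]
step 4: bank0 2->5 [CONFLICT]
step 5: bank3 3->2 [CONFLICT]
step 6: bank5 11->11 [HIT]
step 7: bank1 None->5 [EMPTY]
step 8: bank3 2->4 [CONFLICT]
step 9: bank5 11->8 [CONFLICT]
step 10: bank1 5->4 [CONFLICT]
step 11: bank4 7->11 [CONFLICT]
step 12: bank2 None->6 [EMPTY]

TRACE = H,E,C,E,C,C,H,E,C,C,C,C,E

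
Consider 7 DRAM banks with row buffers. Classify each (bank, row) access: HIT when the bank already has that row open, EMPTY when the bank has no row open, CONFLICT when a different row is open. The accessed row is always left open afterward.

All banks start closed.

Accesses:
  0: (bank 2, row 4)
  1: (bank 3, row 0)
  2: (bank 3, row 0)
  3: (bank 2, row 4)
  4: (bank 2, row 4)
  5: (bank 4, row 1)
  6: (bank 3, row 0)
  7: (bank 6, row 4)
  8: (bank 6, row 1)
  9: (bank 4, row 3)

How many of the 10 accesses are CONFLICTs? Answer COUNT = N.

COUNT = 2

  [0] b2 r4: no row ⇒ E
  [1] b3 r0: no row ⇒ E
  [2] b3 r0: had r0 ⇒ H
  [3] b2 r4: had r4 ⇒ H
  [4] b2 r4: had r4 ⇒ H
  [5] b4 r1: no row ⇒ E
  [6] b3 r0: had r0 ⇒ H
  [7] b6 r4: no row ⇒ E
  [8] b6 r1: had r4 ⇒ C
  [9] b4 r3: had r1 ⇒ C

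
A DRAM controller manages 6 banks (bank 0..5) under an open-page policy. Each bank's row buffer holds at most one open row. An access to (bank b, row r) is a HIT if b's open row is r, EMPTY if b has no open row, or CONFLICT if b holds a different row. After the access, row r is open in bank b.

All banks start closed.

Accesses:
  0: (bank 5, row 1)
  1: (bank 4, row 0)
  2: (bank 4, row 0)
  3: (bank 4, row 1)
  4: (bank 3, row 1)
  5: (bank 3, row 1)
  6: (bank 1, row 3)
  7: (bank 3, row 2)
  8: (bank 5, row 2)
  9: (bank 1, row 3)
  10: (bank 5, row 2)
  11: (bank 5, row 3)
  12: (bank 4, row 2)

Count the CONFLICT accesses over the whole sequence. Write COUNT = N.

0: bank 5 row 1 — prev None → EMPTY
1: bank 4 row 0 — prev None → EMPTY
2: bank 4 row 0 — prev 0 → HIT
3: bank 4 row 1 — prev 0 → CONFLICT
4: bank 3 row 1 — prev None → EMPTY
5: bank 3 row 1 — prev 1 → HIT
6: bank 1 row 3 — prev None → EMPTY
7: bank 3 row 2 — prev 1 → CONFLICT
8: bank 5 row 2 — prev 1 → CONFLICT
9: bank 1 row 3 — prev 3 → HIT
10: bank 5 row 2 — prev 2 → HIT
11: bank 5 row 3 — prev 2 → CONFLICT
12: bank 4 row 2 — prev 1 → CONFLICT

COUNT = 5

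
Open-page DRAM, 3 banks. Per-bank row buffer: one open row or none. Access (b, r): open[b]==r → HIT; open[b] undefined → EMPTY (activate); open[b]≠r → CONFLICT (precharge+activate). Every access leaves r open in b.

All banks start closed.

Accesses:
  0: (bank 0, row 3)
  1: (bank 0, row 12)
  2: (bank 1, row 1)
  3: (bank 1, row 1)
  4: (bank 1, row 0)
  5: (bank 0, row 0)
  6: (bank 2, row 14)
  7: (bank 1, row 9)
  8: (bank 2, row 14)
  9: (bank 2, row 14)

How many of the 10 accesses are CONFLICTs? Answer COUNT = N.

COUNT = 4

#0 (0,3) E
#1 (0,12) C  (was 3)
#2 (1,1) E
#3 (1,1) H  (was 1)
#4 (1,0) C  (was 1)
#5 (0,0) C  (was 12)
#6 (2,14) E
#7 (1,9) C  (was 0)
#8 (2,14) H  (was 14)
#9 (2,14) H  (was 14)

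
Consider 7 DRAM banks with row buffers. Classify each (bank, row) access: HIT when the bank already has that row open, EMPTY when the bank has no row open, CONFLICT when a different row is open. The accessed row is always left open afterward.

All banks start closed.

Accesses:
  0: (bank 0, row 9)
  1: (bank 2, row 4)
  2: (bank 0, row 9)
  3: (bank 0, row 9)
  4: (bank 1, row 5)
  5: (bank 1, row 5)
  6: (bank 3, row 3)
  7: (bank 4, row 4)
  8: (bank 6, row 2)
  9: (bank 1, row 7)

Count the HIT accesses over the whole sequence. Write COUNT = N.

COUNT = 3

0: bank 0 row 9 — prev None → EMPTY
1: bank 2 row 4 — prev None → EMPTY
2: bank 0 row 9 — prev 9 → HIT
3: bank 0 row 9 — prev 9 → HIT
4: bank 1 row 5 — prev None → EMPTY
5: bank 1 row 5 — prev 5 → HIT
6: bank 3 row 3 — prev None → EMPTY
7: bank 4 row 4 — prev None → EMPTY
8: bank 6 row 2 — prev None → EMPTY
9: bank 1 row 7 — prev 5 → CONFLICT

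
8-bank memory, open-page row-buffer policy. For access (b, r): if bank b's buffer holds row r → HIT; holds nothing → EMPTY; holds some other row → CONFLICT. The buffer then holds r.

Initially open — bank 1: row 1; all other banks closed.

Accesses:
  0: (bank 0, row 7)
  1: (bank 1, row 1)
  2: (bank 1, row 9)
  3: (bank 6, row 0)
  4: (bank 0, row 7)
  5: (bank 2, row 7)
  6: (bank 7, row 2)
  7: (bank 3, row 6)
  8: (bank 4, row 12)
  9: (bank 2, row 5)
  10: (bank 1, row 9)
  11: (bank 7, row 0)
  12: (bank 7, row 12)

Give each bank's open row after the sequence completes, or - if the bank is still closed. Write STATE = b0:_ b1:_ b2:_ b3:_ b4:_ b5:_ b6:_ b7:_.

  [0] b0 r7: no row ⇒ E
  [1] b1 r1: had r1 ⇒ H
  [2] b1 r9: had r1 ⇒ C
  [3] b6 r0: no row ⇒ E
  [4] b0 r7: had r7 ⇒ H
  [5] b2 r7: no row ⇒ E
  [6] b7 r2: no row ⇒ E
  [7] b3 r6: no row ⇒ E
  [8] b4 r12: no row ⇒ E
  [9] b2 r5: had r7 ⇒ C
  [10] b1 r9: had r9 ⇒ H
  [11] b7 r0: had r2 ⇒ C
  [12] b7 r12: had r0 ⇒ C

STATE = b0:7 b1:9 b2:5 b3:6 b4:12 b5:- b6:0 b7:12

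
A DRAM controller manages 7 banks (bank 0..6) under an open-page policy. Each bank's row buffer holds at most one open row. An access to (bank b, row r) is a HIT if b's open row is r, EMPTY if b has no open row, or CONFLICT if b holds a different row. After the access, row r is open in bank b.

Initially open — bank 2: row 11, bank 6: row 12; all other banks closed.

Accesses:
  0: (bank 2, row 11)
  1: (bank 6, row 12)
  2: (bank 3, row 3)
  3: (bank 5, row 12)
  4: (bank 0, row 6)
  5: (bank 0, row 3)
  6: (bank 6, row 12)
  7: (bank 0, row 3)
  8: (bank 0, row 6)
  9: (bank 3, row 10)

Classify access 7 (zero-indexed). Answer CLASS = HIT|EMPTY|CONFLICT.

step 0: bank2 11->11 [HIT]
step 1: bank6 12->12 [HIT]
step 2: bank3 None->3 [EMPTY]
step 3: bank5 None->12 [EMPTY]
step 4: bank0 None->6 [EMPTY]
step 5: bank0 6->3 [CONFLICT]
step 6: bank6 12->12 [HIT]
step 7: bank0 3->3 [HIT]
step 8: bank0 3->6 [CONFLICT]
step 9: bank3 3->10 [CONFLICT]

CLASS = HIT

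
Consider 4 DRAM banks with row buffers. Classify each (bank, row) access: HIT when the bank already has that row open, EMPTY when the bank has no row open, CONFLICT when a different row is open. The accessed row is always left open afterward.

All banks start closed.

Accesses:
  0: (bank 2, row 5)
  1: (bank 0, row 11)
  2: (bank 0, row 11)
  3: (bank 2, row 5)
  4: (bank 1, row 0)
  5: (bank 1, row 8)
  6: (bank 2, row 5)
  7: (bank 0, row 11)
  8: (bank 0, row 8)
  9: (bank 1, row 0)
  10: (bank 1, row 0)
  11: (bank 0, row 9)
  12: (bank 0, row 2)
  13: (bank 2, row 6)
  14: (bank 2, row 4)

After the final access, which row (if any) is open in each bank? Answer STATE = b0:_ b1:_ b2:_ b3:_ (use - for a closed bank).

STATE = b0:2 b1:0 b2:4 b3:-

#0 (2,5) E
#1 (0,11) E
#2 (0,11) H  (was 11)
#3 (2,5) H  (was 5)
#4 (1,0) E
#5 (1,8) C  (was 0)
#6 (2,5) H  (was 5)
#7 (0,11) H  (was 11)
#8 (0,8) C  (was 11)
#9 (1,0) C  (was 8)
#10 (1,0) H  (was 0)
#11 (0,9) C  (was 8)
#12 (0,2) C  (was 9)
#13 (2,6) C  (was 5)
#14 (2,4) C  (was 6)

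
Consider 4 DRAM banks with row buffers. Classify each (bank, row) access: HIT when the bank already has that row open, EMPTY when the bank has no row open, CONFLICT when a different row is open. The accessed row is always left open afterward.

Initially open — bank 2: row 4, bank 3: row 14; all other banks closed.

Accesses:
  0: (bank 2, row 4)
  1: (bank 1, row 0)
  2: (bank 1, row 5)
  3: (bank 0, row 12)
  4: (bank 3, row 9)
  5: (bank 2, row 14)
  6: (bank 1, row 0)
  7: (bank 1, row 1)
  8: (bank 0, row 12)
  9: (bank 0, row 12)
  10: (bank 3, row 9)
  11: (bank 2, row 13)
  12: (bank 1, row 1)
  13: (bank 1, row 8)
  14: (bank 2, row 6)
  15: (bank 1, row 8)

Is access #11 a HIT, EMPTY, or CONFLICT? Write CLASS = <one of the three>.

step 0: bank2 4->4 [HIT]
step 1: bank1 None->0 [EMPTY]
step 2: bank1 0->5 [CONFLICT]
step 3: bank0 None->12 [EMPTY]
step 4: bank3 14->9 [CONFLICT]
step 5: bank2 4->14 [CONFLICT]
step 6: bank1 5->0 [CONFLICT]
step 7: bank1 0->1 [CONFLICT]
step 8: bank0 12->12 [HIT]
step 9: bank0 12->12 [HIT]
step 10: bank3 9->9 [HIT]
step 11: bank2 14->13 [CONFLICT]
step 12: bank1 1->1 [HIT]
step 13: bank1 1->8 [CONFLICT]
step 14: bank2 13->6 [CONFLICT]
step 15: bank1 8->8 [HIT]

CLASS = CONFLICT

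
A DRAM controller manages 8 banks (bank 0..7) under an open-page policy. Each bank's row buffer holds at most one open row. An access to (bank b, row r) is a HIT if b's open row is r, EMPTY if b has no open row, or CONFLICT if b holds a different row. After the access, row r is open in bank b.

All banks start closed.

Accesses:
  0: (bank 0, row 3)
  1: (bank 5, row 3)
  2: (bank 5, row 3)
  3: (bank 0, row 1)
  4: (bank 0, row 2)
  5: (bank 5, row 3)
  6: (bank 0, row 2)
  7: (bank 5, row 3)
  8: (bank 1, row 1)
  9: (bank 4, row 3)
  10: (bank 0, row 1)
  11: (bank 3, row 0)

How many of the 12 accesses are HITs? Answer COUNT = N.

COUNT = 4

  [0] b0 r3: no row ⇒ E
  [1] b5 r3: no row ⇒ E
  [2] b5 r3: had r3 ⇒ H
  [3] b0 r1: had r3 ⇒ C
  [4] b0 r2: had r1 ⇒ C
  [5] b5 r3: had r3 ⇒ H
  [6] b0 r2: had r2 ⇒ H
  [7] b5 r3: had r3 ⇒ H
  [8] b1 r1: no row ⇒ E
  [9] b4 r3: no row ⇒ E
  [10] b0 r1: had r2 ⇒ C
  [11] b3 r0: no row ⇒ E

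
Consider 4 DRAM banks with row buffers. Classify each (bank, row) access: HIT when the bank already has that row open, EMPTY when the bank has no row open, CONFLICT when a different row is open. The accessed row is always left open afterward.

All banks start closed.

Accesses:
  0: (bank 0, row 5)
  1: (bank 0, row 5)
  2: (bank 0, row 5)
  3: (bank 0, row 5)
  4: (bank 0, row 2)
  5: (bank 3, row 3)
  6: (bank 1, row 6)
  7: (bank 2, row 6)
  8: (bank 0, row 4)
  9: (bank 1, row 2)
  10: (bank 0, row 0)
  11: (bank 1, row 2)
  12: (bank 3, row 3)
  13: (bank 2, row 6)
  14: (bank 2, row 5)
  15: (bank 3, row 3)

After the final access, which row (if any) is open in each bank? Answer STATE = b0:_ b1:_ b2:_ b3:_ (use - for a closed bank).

  [0] b0 r5: no row ⇒ E
  [1] b0 r5: had r5 ⇒ H
  [2] b0 r5: had r5 ⇒ H
  [3] b0 r5: had r5 ⇒ H
  [4] b0 r2: had r5 ⇒ C
  [5] b3 r3: no row ⇒ E
  [6] b1 r6: no row ⇒ E
  [7] b2 r6: no row ⇒ E
  [8] b0 r4: had r2 ⇒ C
  [9] b1 r2: had r6 ⇒ C
  [10] b0 r0: had r4 ⇒ C
  [11] b1 r2: had r2 ⇒ H
  [12] b3 r3: had r3 ⇒ H
  [13] b2 r6: had r6 ⇒ H
  [14] b2 r5: had r6 ⇒ C
  [15] b3 r3: had r3 ⇒ H

STATE = b0:0 b1:2 b2:5 b3:3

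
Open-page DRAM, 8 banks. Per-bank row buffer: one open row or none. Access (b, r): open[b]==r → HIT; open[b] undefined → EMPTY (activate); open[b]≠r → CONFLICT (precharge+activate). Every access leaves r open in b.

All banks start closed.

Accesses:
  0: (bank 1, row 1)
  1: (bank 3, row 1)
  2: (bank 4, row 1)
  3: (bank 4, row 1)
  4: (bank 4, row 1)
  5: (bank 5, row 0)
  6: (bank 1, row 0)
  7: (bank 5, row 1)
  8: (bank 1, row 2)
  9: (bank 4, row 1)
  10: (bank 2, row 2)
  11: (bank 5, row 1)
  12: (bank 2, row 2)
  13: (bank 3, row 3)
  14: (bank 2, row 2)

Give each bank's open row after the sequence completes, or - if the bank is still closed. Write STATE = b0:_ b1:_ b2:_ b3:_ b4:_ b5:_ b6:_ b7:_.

STATE = b0:- b1:2 b2:2 b3:3 b4:1 b5:1 b6:- b7:-

step 0: bank1 None->1 [EMPTY]
step 1: bank3 None->1 [EMPTY]
step 2: bank4 None->1 [EMPTY]
step 3: bank4 1->1 [HIT]
step 4: bank4 1->1 [HIT]
step 5: bank5 None->0 [EMPTY]
step 6: bank1 1->0 [CONFLICT]
step 7: bank5 0->1 [CONFLICT]
step 8: bank1 0->2 [CONFLICT]
step 9: bank4 1->1 [HIT]
step 10: bank2 None->2 [EMPTY]
step 11: bank5 1->1 [HIT]
step 12: bank2 2->2 [HIT]
step 13: bank3 1->3 [CONFLICT]
step 14: bank2 2->2 [HIT]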